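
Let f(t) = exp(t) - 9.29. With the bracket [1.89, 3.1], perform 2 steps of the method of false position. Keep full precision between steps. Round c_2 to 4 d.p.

f(1.890000) = -2.670631, f(3.100000) = 12.907951
step 1: c = 2.097430, f(c) = -1.144791 < 0 → new bracket [2.097430, 3.100000]
step 2: c = 2.179103, f(c) = -0.451624 < 0 → new bracket [2.179103, 3.100000]

2.1791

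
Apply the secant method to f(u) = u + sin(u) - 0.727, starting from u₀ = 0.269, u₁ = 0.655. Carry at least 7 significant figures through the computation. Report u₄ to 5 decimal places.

0.36761

Secant update: u_(k+1) = u_k − f(u_k)·(u_k − u_(k-1))/(f(u_k) − f(u_(k-1))).
f(u_0) = -0.192232, f(u_1) = 0.537159
u_2 = 0.655000 - (0.537159)·(0.655000 - 0.269000)/(0.537159 - (-0.192232)) = 0.370731; f(u_2) = 0.006028
u_3 = 0.370731 - (0.006028)·(0.370731 - 0.655000)/(0.006028 - (0.537159)) = 0.367505; f(u_3) = -0.000207
u_4 = 0.367505 - (-0.000207)·(0.367505 - 0.370731)/(-0.000207 - (0.006028)) = 0.367612; f(u_4) = 0.000000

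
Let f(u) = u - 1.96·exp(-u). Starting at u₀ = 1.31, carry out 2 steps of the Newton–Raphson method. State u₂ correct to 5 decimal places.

0.84288

Newton update: u ← u − f(u)/f'(u).
f'(u) = 1 + 1.96·exp(-u)
u_0 = 1.310000: f = 0.781153, f' = 1.528847 → u_1 = 1.310000 - (0.781153)/(1.528847) = 0.799058
u_1 = 0.799058: f = -0.082457, f' = 1.881515 → u_2 = 0.799058 - (-0.082457)/(1.881515) = 0.842883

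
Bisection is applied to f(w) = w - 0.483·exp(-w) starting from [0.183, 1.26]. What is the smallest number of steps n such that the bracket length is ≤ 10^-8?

27

Initial width b − a = 1.26 − 0.183 = 1.077000.
After n steps the width is (b−a)/2^n; need (b−a)/2^n ≤ 10^-8.
So n ≥ log₂(1.077000/10^-8) = log₂(107700000.0000) ≈ 26.6824.
Hence n = 27.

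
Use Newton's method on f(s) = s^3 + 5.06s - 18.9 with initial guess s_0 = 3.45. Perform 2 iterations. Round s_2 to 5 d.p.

2.10093

Newton update: s ← s − f(s)/f'(s).
f'(s) = 3s^2 + 5.06
s_0 = 3.450000: f = 39.620625, f' = 40.767500 → s_1 = 3.450000 - (39.620625)/(40.767500) = 2.478132
s_1 = 2.478132: f = 8.857901, f' = 23.483416 → s_2 = 2.478132 - (8.857901)/(23.483416) = 2.100934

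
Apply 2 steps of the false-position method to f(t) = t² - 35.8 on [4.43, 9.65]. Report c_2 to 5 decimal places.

5.88591

f(4.430000) = -16.175100, f(9.650000) = 57.322500
step 1: c = 5.578800, f(c) = -4.676994 < 0 → new bracket [5.578800, 9.650000]
step 2: c = 5.885915, f(c) = -1.156007 < 0 → new bracket [5.885915, 9.650000]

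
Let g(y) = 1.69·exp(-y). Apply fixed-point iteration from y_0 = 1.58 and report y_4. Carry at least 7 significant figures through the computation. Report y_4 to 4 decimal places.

1.0123

y_1 = g(1.580000) = 0.348098
y_2 = g(0.348098) = 1.193190
y_3 = g(1.193190) = 0.512496
y_4 = g(0.512496) = 1.012307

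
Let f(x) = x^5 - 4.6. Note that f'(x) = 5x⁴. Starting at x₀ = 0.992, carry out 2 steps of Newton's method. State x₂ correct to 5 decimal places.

1.49444

x_0 = 0.992000: f = -3.639365, f' = 4.841910 → x_1 = 0.992000 - (-3.639365)/(4.841910) = 1.743638
x_1 = 1.743638: f = 11.516921, f' = 46.216352 → x_2 = 1.743638 - (11.516921)/(46.216352) = 1.494443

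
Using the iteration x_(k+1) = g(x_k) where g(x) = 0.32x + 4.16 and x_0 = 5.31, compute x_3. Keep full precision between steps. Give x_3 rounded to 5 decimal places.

6.09118

x_1 = g(5.310000) = 5.859200
x_2 = g(5.859200) = 6.034944
x_3 = g(6.034944) = 6.091182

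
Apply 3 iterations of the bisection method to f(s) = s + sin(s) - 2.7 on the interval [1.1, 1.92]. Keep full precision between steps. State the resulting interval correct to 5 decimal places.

f(1.100000) = -0.708793, f(1.920000) = 0.159645 (opposite signs)
step 1: m = 1.510000, f(m) = -0.191848 < 0 → root in [1.510000, 1.920000]
step 2: m = 1.715000, f(m) = 0.004621 > 0 → root in [1.510000, 1.715000]
step 3: m = 1.612500, f(m) = -0.088369 < 0 → root in [1.612500, 1.715000]

[1.61250, 1.71500]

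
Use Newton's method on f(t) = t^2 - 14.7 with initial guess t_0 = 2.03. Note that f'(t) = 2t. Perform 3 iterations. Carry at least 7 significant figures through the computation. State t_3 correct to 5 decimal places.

3.83467

t_0 = 2.030000: f = -10.579100, f' = 4.060000 → t_1 = 2.030000 - (-10.579100)/(4.060000) = 4.635690
t_1 = 4.635690: f = 6.789619, f' = 9.271379 → t_2 = 4.635690 - (6.789619)/(9.271379) = 3.903369
t_2 = 3.903369: f = 0.536293, f' = 7.806739 → t_3 = 3.903369 - (0.536293)/(7.806739) = 3.834673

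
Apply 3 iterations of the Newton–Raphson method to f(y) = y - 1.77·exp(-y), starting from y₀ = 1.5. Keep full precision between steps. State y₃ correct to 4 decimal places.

f'(y) = 1 + 1.77·exp(-y)
y_0 = 1.500000: f = 1.105060, f' = 1.394940 → y_1 = 1.500000 - (1.105060)/(1.394940) = 0.707809
y_1 = 0.707809: f = -0.164310, f' = 1.872119 → y_2 = 0.707809 - (-0.164310)/(1.872119) = 0.795576
y_2 = 0.795576: f = -0.003263, f' = 1.798839 → y_3 = 0.795576 - (-0.003263)/(1.798839) = 0.797390

0.7974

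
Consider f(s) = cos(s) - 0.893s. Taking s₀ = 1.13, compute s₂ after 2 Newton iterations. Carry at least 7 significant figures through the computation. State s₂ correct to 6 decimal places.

f'(s) = -sin(s) - 0.893
s_0 = 1.130000: f = -0.582430, f' = -1.797412 → s_1 = 1.130000 - (-0.582430)/(-1.797412) = 0.805962
s_1 = 0.805962: f = -0.027306, f' = -1.614497 → s_2 = 0.805962 - (-0.027306)/(-1.614497) = 0.789049

0.789049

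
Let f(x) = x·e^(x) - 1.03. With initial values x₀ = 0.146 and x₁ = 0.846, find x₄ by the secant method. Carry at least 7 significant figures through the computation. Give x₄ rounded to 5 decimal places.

0.57957

f(x_0) = -0.861049, f(x_1) = 0.941440
x_2 = 0.846000 - (0.941440)·(0.846000 - 0.146000)/(0.941440 - (-0.861049)) = 0.480390; f(x_2) = -0.253351
x_3 = 0.480390 - (-0.253351)·(0.480390 - 0.846000)/(-0.253351 - (0.941440)) = 0.557916; f(x_3) = -0.055304
x_4 = 0.557916 - (-0.055304)·(0.557916 - 0.480390)/(-0.055304 - (-0.253351)) = 0.579565; f(x_4) = 0.004676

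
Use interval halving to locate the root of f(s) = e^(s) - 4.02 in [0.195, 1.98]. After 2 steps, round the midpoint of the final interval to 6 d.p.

1.310625

f(0.195000) = -2.804689, f(1.980000) = 3.222743 (opposite signs)
step 1: m = 1.087500, f(m) = -1.053152 < 0 → root in [1.087500, 1.980000]
step 2: m = 1.533750, f(m) = 0.615527 > 0 → root in [1.087500, 1.533750]
Midpoint of [1.087500, 1.533750] = 1.310625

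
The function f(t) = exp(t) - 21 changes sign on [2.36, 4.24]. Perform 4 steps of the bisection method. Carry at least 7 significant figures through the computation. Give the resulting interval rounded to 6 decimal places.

f(2.360000) = -10.409049, f(4.240000) = 48.407852 (opposite signs)
step 1: m = 3.300000, f(m) = 6.112639 > 0 → root in [2.360000, 3.300000]
step 2: m = 2.830000, f(m) = -4.054539 < 0 → root in [2.830000, 3.300000]
step 3: m = 3.065000, f(m) = 0.434462 > 0 → root in [2.830000, 3.065000]
step 4: m = 2.947500, f(m) = -1.941751 < 0 → root in [2.947500, 3.065000]

[2.947500, 3.065000]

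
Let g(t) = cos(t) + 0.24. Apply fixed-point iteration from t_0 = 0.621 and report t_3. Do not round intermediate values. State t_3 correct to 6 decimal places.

0.982026

t_1 = g(0.621000) = 1.053297
t_2 = g(1.053297) = 0.734708
t_3 = g(0.734708) = 0.982026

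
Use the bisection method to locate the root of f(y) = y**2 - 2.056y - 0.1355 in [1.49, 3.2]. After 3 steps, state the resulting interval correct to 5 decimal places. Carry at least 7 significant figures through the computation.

[1.91750, 2.13125]

f(1.490000) = -0.978840, f(3.200000) = 3.525300 (opposite signs)
step 1: m = 2.345000, f(m) = 0.542205 > 0 → root in [1.490000, 2.345000]
step 2: m = 1.917500, f(m) = -0.401074 < 0 → root in [1.917500, 2.345000]
step 3: m = 2.131250, f(m) = 0.024877 > 0 → root in [1.917500, 2.131250]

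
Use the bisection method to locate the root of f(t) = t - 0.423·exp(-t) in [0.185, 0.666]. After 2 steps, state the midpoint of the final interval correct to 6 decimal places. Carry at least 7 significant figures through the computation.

f(0.185000) = -0.166557, f(0.666000) = 0.448680 (opposite signs)
step 1: m = 0.425500, f(m) = 0.149094 > 0 → root in [0.185000, 0.425500]
step 2: m = 0.305250, f(m) = -0.006475 < 0 → root in [0.305250, 0.425500]
Midpoint of [0.305250, 0.425500] = 0.365375

0.365375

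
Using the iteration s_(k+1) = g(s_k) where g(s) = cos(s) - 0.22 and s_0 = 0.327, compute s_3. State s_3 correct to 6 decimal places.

s_1 = g(0.327000) = 0.727010
s_2 = g(0.727010) = 0.527165
s_3 = g(0.527165) = 0.644237

0.644237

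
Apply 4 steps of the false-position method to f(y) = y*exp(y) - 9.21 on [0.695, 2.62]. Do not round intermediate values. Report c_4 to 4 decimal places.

f(0.695000) = -7.817422, f(2.620000) = 26.777596
step 1: c = 1.129991, f(c) = -5.711964 < 0 → new bracket [1.129991, 2.620000]
step 2: c = 1.391949, f(c) = -3.610634 < 0 → new bracket [1.391949, 2.620000]
step 3: c = 1.537862, f(c) = -2.051826 < 0 → new bracket [1.537862, 2.620000]
step 4: c = 1.614879, f(c) = -1.091552 < 0 → new bracket [1.614879, 2.620000]

1.6149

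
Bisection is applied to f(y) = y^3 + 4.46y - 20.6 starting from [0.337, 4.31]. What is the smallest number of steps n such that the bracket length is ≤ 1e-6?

Initial width b − a = 4.31 − 0.337 = 3.973000.
After n steps the width is (b−a)/2^n; need (b−a)/2^n ≤ 1e-6.
So n ≥ log₂(3.973000/1e-6) = log₂(3973000.0000) ≈ 21.9218.
Hence n = 22.

22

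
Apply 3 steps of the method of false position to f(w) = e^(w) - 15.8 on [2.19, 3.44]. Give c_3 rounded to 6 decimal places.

2.742695

f(2.190000) = -6.864787, f(3.440000) = 15.386958
step 1: c = 2.575632, f(c) = -2.660382 < 0 → new bracket [2.575632, 3.440000]
step 2: c = 2.703050, f(c) = -0.874822 < 0 → new bracket [2.703050, 3.440000]
step 3: c = 2.742695, f(c) = -0.271226 < 0 → new bracket [2.742695, 3.440000]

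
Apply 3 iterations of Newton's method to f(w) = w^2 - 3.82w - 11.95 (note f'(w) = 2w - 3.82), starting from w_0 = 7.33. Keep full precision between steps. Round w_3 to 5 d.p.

5.85945

w_0 = 7.330000: f = 13.778300, f' = 10.840000 → w_1 = 7.330000 - (13.778300)/(10.840000) = 6.058939
w_1 = 6.058939: f = 1.615596, f' = 8.297878 → w_2 = 6.058939 - (1.615596)/(8.297878) = 5.864239
w_2 = 5.864239: f = 0.037908, f' = 7.908478 → w_3 = 5.864239 - (0.037908)/(7.908478) = 5.859446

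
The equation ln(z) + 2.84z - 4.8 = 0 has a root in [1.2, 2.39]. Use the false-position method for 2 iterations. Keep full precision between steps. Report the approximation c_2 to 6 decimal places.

f(1.200000) = -1.209678, f(2.390000) = 2.858893
step 1: c = 1.553814, f(c) = 0.053544 > 0 → new bracket [1.200000, 1.553814]
step 2: c = 1.538817, f(c) = 0.001254 > 0 → new bracket [1.200000, 1.538817]

1.538817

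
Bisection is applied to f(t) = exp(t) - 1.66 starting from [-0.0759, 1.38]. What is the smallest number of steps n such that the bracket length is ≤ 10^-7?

24

Initial width b − a = 1.38 − -0.0759 = 1.455900.
After n steps the width is (b−a)/2^n; need (b−a)/2^n ≤ 10^-7.
So n ≥ log₂(1.455900/10^-7) = log₂(14559000.0000) ≈ 23.7954.
Hence n = 24.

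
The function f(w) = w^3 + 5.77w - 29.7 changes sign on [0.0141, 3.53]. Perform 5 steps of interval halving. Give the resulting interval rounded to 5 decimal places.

f(0.014100) = -29.618640, f(3.530000) = 34.655077 (opposite signs)
step 1: m = 1.772050, f(m) = -13.910749 < 0 → root in [1.772050, 3.530000]
step 2: m = 2.651025, f(m) = 4.227642 > 0 → root in [1.772050, 2.651025]
step 3: m = 2.211537, f(m) = -6.123024 < 0 → root in [2.211537, 2.651025]
step 4: m = 2.431281, f(m) = -1.299891 < 0 → root in [2.431281, 2.651025]
step 5: m = 2.541153, f(m) = 1.371846 > 0 → root in [2.431281, 2.541153]

[2.43128, 2.54115]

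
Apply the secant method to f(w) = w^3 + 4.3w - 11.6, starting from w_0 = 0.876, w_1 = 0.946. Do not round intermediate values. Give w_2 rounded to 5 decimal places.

1.93048

f(w_0) = -7.160979, f(w_1) = -6.685609
w_2 = 0.946000 - (-6.685609)·(0.946000 - 0.876000)/(-6.685609 - (-7.160979)) = 1.930483; f(w_2) = 3.895526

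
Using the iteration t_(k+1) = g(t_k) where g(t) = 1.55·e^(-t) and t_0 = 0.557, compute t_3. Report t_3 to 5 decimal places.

t_1 = g(0.557000) = 0.888034
t_2 = g(0.888034) = 0.637769
t_3 = g(0.637769) = 0.819129

0.81913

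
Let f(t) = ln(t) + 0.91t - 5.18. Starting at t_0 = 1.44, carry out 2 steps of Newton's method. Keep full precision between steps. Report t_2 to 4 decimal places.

Newton update: t ← t − f(t)/f'(t).
f'(t) = 1/t + 0.91
t_0 = 1.440000: f = -3.504957, f' = 1.604444 → t_1 = 1.440000 - (-3.504957)/(1.604444) = 3.624530
t_1 = 3.624530: f = -0.593953, f' = 1.185898 → t_2 = 3.624530 - (-0.593953)/(1.185898) = 4.125377

4.1254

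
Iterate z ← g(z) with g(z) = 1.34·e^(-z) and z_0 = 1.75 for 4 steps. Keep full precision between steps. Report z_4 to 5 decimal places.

z_1 = g(1.750000) = 0.232857
z_2 = g(0.232857) = 1.061638
z_3 = g(1.061638) = 0.463491
z_4 = g(0.463491) = 0.842972

0.84297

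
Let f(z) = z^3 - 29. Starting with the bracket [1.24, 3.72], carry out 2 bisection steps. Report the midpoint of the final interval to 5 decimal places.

f(1.240000) = -27.093376, f(3.720000) = 22.478848 (opposite signs)
step 1: m = 2.480000, f(m) = -13.747008 < 0 → root in [2.480000, 3.720000]
step 2: m = 3.100000, f(m) = 0.791000 > 0 → root in [2.480000, 3.100000]
Midpoint of [2.480000, 3.100000] = 2.790000

2.79000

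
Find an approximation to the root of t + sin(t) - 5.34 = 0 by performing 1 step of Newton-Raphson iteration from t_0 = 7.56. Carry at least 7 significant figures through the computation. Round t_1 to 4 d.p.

f'(t) = 1 + cos(t)
t_0 = 7.560000: f = 3.177098, f' = 1.289765 → t_1 = 7.560000 - (3.177098)/(1.289765) = 5.096685

5.0967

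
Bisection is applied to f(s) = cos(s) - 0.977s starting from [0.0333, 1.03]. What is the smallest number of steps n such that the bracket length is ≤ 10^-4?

14

Initial width b − a = 1.03 − 0.0333 = 0.996700.
After n steps the width is (b−a)/2^n; need (b−a)/2^n ≤ 10^-4.
So n ≥ log₂(0.996700/10^-4) = log₂(9967.0000) ≈ 13.2829.
Hence n = 14.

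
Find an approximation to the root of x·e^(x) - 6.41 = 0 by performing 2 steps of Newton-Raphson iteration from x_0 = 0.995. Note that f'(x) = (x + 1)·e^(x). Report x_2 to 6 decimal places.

1.499952

x_0 = 0.995000: f = -3.718799, f' = 5.395925 → x_1 = 0.995000 - (-3.718799)/(5.395925) = 1.684187
x_1 = 1.684187: f = 2.664509, f' = 14.462576 → x_2 = 1.684187 - (2.664509)/(14.462576) = 1.499952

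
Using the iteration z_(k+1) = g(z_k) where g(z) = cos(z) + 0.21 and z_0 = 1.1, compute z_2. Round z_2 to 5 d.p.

z_1 = g(1.100000) = 0.663596
z_2 = g(0.663596) = 0.997782

0.99778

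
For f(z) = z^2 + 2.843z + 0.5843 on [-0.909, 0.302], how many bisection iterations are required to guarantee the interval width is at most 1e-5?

Initial width b − a = 0.302 − -0.909 = 1.211000.
After n steps the width is (b−a)/2^n; need (b−a)/2^n ≤ 1e-5.
So n ≥ log₂(1.211000/1e-5) = log₂(121100.0000) ≈ 16.8858.
Hence n = 17.

17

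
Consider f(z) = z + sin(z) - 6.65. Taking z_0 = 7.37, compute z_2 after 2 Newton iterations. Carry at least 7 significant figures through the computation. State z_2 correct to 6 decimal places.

6.466596

f'(z) = 1 + cos(z)
z_0 = 7.370000: f = 1.605149, f' = 1.465307 → z_1 = 7.370000 - (1.605149)/(1.465307) = 6.274565
z_1 = 6.274565: f = -0.384056, f' = 1.999963 → z_2 = 6.274565 - (-0.384056)/(1.999963) = 6.466596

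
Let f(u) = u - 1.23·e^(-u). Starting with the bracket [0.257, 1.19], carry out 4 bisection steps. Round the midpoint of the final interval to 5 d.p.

f(0.257000) = -0.694243, f(1.190000) = 0.815808 (opposite signs)
step 1: m = 0.723500, f(m) = 0.126887 > 0 → root in [0.257000, 0.723500]
step 2: m = 0.490250, f(m) = -0.263092 < 0 → root in [0.490250, 0.723500]
step 3: m = 0.606875, f(m) = -0.063538 < 0 → root in [0.606875, 0.723500]
step 4: m = 0.665188, f(m) = 0.032750 > 0 → root in [0.606875, 0.665188]
Midpoint of [0.606875, 0.665188] = 0.636031

0.63603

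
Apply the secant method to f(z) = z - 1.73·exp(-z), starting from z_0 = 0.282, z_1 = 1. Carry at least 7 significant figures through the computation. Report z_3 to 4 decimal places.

f(z_0) = -1.022893, f(z_1) = 0.363569
z_2 = 1.000000 - (0.363569)·(1.000000 - 0.282000)/(0.363569 - (-1.022893)) = 0.811721; f(z_2) = 0.043439
z_3 = 0.811721 - (0.043439)·(0.811721 - 1.000000)/(0.043439 - (0.363569)) = 0.786172; f(z_3) = -0.001990

0.7862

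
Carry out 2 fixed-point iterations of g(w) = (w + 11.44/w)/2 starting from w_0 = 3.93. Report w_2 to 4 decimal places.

3.3825

w_1 = g(3.930000) = 3.420471
w_2 = g(3.420471) = 3.382520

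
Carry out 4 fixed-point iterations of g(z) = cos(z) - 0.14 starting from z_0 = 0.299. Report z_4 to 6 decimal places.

z_1 = g(0.299000) = 0.815632
z_2 = g(0.815632) = 0.545409
z_3 = g(0.545409) = 0.714915
z_4 = g(0.714915) = 0.615149

0.615149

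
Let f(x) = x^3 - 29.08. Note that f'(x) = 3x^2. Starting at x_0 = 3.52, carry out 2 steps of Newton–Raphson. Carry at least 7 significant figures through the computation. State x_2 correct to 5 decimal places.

3.07606

x_0 = 3.520000: f = 14.534208, f' = 37.171200 → x_1 = 3.520000 - (14.534208)/(37.171200) = 3.128993
x_1 = 3.128993: f = 1.554703, f' = 29.371787 → x_2 = 3.128993 - (1.554703)/(29.371787) = 3.076061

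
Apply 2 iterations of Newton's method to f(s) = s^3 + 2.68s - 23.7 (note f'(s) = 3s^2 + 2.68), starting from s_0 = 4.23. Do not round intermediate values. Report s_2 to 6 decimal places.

2.644774

Newton update: s ← s − f(s)/f'(s).
s_0 = 4.230000: f = 63.323367, f' = 56.358700 → s_1 = 4.230000 - (63.323367)/(56.358700) = 3.106423
s_1 = 3.106423: f = 14.601757, f' = 31.629582 → s_2 = 3.106423 - (14.601757)/(31.629582) = 2.644774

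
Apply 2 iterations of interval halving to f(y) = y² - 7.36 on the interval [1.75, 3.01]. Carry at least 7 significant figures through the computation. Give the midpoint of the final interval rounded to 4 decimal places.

2.8525

f(1.750000) = -4.297500, f(3.010000) = 1.700100 (opposite signs)
step 1: m = 2.380000, f(m) = -1.695600 < 0 → root in [2.380000, 3.010000]
step 2: m = 2.695000, f(m) = -0.096975 < 0 → root in [2.695000, 3.010000]
Midpoint of [2.695000, 3.010000] = 2.852500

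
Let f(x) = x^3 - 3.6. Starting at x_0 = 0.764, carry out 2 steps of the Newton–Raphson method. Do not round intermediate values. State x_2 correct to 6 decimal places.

f'(x) = 3x^2
x_0 = 0.764000: f = -3.154056, f' = 1.751088 → x_1 = 0.764000 - (-3.154056)/(1.751088) = 2.565198
x_1 = 2.565198: f = 13.279621, f' = 19.740723 → x_2 = 2.565198 - (13.279621)/(19.740723) = 1.892496

1.892496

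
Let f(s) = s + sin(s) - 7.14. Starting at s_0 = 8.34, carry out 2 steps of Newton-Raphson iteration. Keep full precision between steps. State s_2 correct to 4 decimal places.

9.5258

f'(s) = 1 + cos(s)
s_0 = 8.340000: f = 2.084200, f' = 0.532891 → s_1 = 8.340000 - (2.084200)/(0.532891) = 4.428881
s_1 = 4.428881: f = -3.671199, f' = 0.720275 → s_2 = 4.428881 - (-3.671199)/(0.720275) = 9.525821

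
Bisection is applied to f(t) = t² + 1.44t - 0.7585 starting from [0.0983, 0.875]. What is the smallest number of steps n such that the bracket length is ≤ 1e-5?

Initial width b − a = 0.875 − 0.0983 = 0.776700.
After n steps the width is (b−a)/2^n; need (b−a)/2^n ≤ 1e-5.
So n ≥ log₂(0.776700/1e-5) = log₂(77670.0000) ≈ 16.2451.
Hence n = 17.

17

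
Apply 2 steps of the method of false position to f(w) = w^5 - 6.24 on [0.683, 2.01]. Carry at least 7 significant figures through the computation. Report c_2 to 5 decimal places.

1.11683

f(0.683000) = -6.091371, f(2.010000) = 26.568040
step 1: c = 0.930501, f(c) = -5.542434 < 0 → new bracket [0.930501, 2.010000]
step 2: c = 1.116828, f(c) = -4.502470 < 0 → new bracket [1.116828, 2.010000]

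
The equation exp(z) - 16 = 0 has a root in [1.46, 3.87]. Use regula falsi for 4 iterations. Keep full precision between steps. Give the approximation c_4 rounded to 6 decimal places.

False-position update: c = (a·f(b) − b·f(a))/(f(b) − f(a)); replace the endpoint whose sign matches f(c).
f(1.460000) = -11.694040, f(3.870000) = 31.942386
step 1: c = 2.105851, f(c) = -7.785908 < 0 → new bracket [2.105851, 3.870000]
step 2: c = 2.451587, f(c) = -4.393246 < 0 → new bracket [2.451587, 3.870000]
step 3: c = 2.623084, f(c) = -2.221854 < 0 → new bracket [2.623084, 3.870000]
step 4: c = 2.704176, f(c) = -1.057996 < 0 → new bracket [2.704176, 3.870000]

2.704176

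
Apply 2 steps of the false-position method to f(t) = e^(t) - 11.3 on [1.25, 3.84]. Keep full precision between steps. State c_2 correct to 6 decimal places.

2.015965

f(1.250000) = -7.809657, f(3.840000) = 35.225474
step 1: c = 1.720012, f(c) = -5.715407 < 0 → new bracket [1.720012, 3.840000]
step 2: c = 2.015965, f(c) = -3.792030 < 0 → new bracket [2.015965, 3.840000]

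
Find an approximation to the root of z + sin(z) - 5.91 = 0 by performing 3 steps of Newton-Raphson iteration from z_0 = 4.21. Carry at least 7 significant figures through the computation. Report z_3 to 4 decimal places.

-29.6862

f'(z) = 1 + cos(z)
z_0 = 4.210000: f = -2.576435, f' = 0.518479 → z_1 = 4.210000 - (-2.576435)/(0.518479) = 9.179214
z_1 = 9.179214: f = 3.512317, f' = 0.030000 → z_2 = 9.179214 - (3.512317)/(0.030000) = -107.899701
z_2 = -107.899701: f = -114.694262, f' = 1.466425 → z_3 = -107.899701 - (-114.694262)/(1.466425) = -29.686206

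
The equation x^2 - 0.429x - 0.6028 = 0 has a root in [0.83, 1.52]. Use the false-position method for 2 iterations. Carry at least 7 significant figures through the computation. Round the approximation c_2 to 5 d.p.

f(0.830000) = -0.269970, f(1.520000) = 1.055520
step 1: c = 0.970536, f(c) = -0.077220 < 0 → new bracket [0.970536, 1.520000]
step 2: c = 1.007993, f(c) = -0.019178 < 0 → new bracket [1.007993, 1.520000]

1.00799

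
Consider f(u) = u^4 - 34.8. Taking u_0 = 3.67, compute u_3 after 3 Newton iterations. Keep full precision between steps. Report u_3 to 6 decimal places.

2.436252

Newton update: u ← u − f(u)/f'(u).
f'(u) = 4u^3
u_0 = 3.670000: f = 146.611267, f' = 197.723452 → u_1 = 3.670000 - (146.611267)/(197.723452) = 2.928503
u_1 = 2.928503: f = 38.750043, f' = 100.460929 → u_2 = 2.928503 - (38.750043)/(100.460929) = 2.542781
u_2 = 2.542781: f = 7.005724, f' = 65.763785 → u_3 = 2.542781 - (7.005724)/(65.763785) = 2.436252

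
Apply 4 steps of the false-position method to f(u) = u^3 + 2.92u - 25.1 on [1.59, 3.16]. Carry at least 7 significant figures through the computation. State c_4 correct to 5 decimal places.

False-position update: c = (a·f(b) − b·f(a))/(f(b) − f(a)); replace the endpoint whose sign matches f(c).
f(1.590000) = -16.437521, f(3.160000) = 15.681696
step 1: c = 2.393473, f(c) = -4.399549 < 0 → new bracket [2.393473, 3.160000]
step 2: c = 2.561409, f(c) = -0.815751 < 0 → new bracket [2.561409, 3.160000]
step 3: c = 2.591008, f(c) = -0.139992 < 0 → new bracket [2.591008, 3.160000]
step 4: c = 2.596042, f(c) = -0.023699 < 0 → new bracket [2.596042, 3.160000]

2.59604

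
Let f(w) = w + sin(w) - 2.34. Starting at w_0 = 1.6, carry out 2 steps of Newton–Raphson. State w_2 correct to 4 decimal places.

1.3614

Newton update: w ← w − f(w)/f'(w).
f'(w) = 1 + cos(w)
w_0 = 1.600000: f = 0.259574, f' = 0.970800 → w_1 = 1.600000 - (0.259574)/(0.970800) = 1.332619
w_1 = 1.332619: f = -0.035611, f' = 1.235932 → w_2 = 1.332619 - (-0.035611)/(1.235932) = 1.361432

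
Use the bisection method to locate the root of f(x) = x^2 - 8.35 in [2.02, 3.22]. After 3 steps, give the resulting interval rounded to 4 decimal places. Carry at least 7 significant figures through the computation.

[2.7700, 2.9200]

f(2.020000) = -4.269600, f(3.220000) = 2.018400 (opposite signs)
step 1: m = 2.620000, f(m) = -1.485600 < 0 → root in [2.620000, 3.220000]
step 2: m = 2.920000, f(m) = 0.176400 > 0 → root in [2.620000, 2.920000]
step 3: m = 2.770000, f(m) = -0.677100 < 0 → root in [2.770000, 2.920000]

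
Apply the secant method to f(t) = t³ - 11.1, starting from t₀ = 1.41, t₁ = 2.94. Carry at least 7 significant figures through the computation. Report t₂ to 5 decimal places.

f(t_0) = -8.296779, f(t_1) = 14.312184
t_2 = 2.940000 - (14.312184)·(2.940000 - 1.410000)/(14.312184 - (-8.296779)) = 1.971462; f(t_2) = -3.437594

1.97146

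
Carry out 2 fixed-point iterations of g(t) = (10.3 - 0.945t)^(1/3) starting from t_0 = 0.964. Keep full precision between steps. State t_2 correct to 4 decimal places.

2.0252

t_1 = g(0.964000) = 2.109632
t_2 = g(2.109632) = 2.025214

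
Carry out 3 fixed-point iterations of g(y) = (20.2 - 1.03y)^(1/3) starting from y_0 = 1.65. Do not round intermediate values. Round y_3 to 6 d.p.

y_1 = g(1.650000) = 2.644810
y_2 = g(2.644810) = 2.595052
y_3 = g(2.595052) = 2.597586

2.597586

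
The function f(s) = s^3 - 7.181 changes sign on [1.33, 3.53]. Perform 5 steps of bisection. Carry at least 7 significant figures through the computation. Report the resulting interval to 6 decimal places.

[1.880000, 1.948750]

f(1.330000) = -4.828363, f(3.530000) = 36.805977 (opposite signs)
step 1: m = 2.430000, f(m) = 7.167907 > 0 → root in [1.330000, 2.430000]
step 2: m = 1.880000, f(m) = -0.536328 < 0 → root in [1.880000, 2.430000]
step 3: m = 2.155000, f(m) = 2.826874 > 0 → root in [1.880000, 2.155000]
step 4: m = 2.017500, f(m) = 1.030843 > 0 → root in [1.880000, 2.017500]
step 5: m = 1.948750, f(m) = 0.219625 > 0 → root in [1.880000, 1.948750]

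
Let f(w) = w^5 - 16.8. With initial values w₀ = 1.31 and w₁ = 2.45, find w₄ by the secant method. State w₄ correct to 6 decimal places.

f(w_0) = -12.942051, f(w_1) = 71.473515
w_2 = 2.450000 - (71.473515)·(2.450000 - 1.310000)/(71.473515 - (-12.942051)) = 1.484777; f(w_2) = -9.583829
w_3 = 1.484777 - (-9.583829)·(1.484777 - 2.450000)/(-9.583829 - (71.473515)) = 1.598901; f(w_3) = -6.350212
w_4 = 1.598901 - (-6.350212)·(1.598901 - 1.484777)/(-6.350212 - (-9.583829)) = 1.823017; f(w_4) = 3.335102

1.823017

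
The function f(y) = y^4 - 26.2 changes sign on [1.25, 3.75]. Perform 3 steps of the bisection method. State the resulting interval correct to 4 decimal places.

f(1.250000) = -23.758594, f(3.750000) = 171.553906 (opposite signs)
step 1: m = 2.500000, f(m) = 12.862500 > 0 → root in [1.250000, 2.500000]
step 2: m = 1.875000, f(m) = -13.840381 < 0 → root in [1.875000, 2.500000]
step 3: m = 2.187500, f(m) = -3.302280 < 0 → root in [2.187500, 2.500000]

[2.1875, 2.5000]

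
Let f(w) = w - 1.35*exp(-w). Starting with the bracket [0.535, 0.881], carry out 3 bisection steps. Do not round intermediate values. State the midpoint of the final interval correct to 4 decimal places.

f(0.535000) = -0.255654, f(0.881000) = 0.321603 (opposite signs)
step 1: m = 0.708000, f(m) = 0.042952 > 0 → root in [0.535000, 0.708000]
step 2: m = 0.621500, f(m) = -0.103636 < 0 → root in [0.621500, 0.708000]
step 3: m = 0.664750, f(m) = -0.029693 < 0 → root in [0.664750, 0.708000]
Midpoint of [0.664750, 0.708000] = 0.686375

0.6864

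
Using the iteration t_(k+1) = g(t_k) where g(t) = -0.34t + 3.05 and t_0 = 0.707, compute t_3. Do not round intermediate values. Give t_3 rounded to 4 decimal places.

t_1 = g(0.707000) = 2.809620
t_2 = g(2.809620) = 2.094729
t_3 = g(2.094729) = 2.337792

2.3378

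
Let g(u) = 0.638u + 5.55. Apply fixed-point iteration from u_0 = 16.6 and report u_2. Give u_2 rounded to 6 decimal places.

u_1 = g(16.600000) = 16.140800
u_2 = g(16.140800) = 15.847830

15.847830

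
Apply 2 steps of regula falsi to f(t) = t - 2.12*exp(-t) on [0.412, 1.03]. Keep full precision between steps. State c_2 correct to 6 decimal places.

f(0.412000) = -0.992127, f(1.030000) = 0.273145
step 1: c = 0.896587, f(c) = 0.031713 > 0 → new bracket [0.412000, 0.896587]
step 2: c = 0.881577, f(c) = 0.003624 > 0 → new bracket [0.412000, 0.881577]

0.881577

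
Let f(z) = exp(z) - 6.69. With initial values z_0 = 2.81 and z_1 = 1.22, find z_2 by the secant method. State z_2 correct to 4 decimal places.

1.6172

f(z_0) = 9.919918, f(z_1) = -3.302812
z_2 = 1.220000 - (-3.302812)·(1.220000 - 2.810000)/(-3.302812 - (9.919918)) = 1.617155; f(z_2) = -1.651266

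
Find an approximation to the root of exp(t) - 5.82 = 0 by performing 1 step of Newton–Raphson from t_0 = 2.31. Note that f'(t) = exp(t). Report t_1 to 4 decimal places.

t_0 = 2.310000: f = 4.254425, f' = 10.074425 → t_1 = 2.310000 - (4.254425)/(10.074425) = 1.887700

1.8877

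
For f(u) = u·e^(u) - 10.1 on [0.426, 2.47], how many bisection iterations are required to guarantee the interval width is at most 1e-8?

28

Initial width b − a = 2.47 − 0.426 = 2.044000.
After n steps the width is (b−a)/2^n; need (b−a)/2^n ≤ 1e-8.
So n ≥ log₂(2.044000/1e-8) = log₂(204400000.0000) ≈ 27.6068.
Hence n = 28.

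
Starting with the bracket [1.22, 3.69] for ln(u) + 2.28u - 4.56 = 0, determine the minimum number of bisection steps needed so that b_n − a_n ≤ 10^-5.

Initial width b − a = 3.69 − 1.22 = 2.470000.
After n steps the width is (b−a)/2^n; need (b−a)/2^n ≤ 10^-5.
So n ≥ log₂(2.470000/10^-5) = log₂(247000.0000) ≈ 17.9142.
Hence n = 18.

18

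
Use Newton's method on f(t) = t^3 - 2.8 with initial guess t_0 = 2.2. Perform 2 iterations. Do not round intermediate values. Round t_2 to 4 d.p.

f'(t) = 3t^2
t_0 = 2.200000: f = 7.848000, f' = 14.520000 → t_1 = 2.200000 - (7.848000)/(14.520000) = 1.659504
t_1 = 1.659504: f = 1.770198, f' = 8.261862 → t_2 = 1.659504 - (1.770198)/(8.261862) = 1.445243

1.4452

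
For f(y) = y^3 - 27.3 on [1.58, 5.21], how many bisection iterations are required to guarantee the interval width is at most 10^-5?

19

Initial width b − a = 5.21 − 1.58 = 3.630000.
After n steps the width is (b−a)/2^n; need (b−a)/2^n ≤ 10^-5.
So n ≥ log₂(3.630000/10^-5) = log₂(363000.0000) ≈ 18.4696.
Hence n = 19.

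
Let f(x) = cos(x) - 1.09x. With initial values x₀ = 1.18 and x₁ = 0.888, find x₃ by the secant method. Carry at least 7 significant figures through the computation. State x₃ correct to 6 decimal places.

Secant update: x_(k+1) = x_k − f(x_k)·(x_k − x_(k-1))/(f(x_k) − f(x_(k-1))).
f(x_0) = -0.905275, f(x_1) = -0.336955
x_2 = 0.888000 - (-0.336955)·(0.888000 - 1.180000)/(-0.336955 - (-0.905275)) = 0.714874; f(x_2) = -0.024037
x_3 = 0.714874 - (-0.024037)·(0.714874 - 0.888000)/(-0.024037 - (-0.336955)) = 0.701575; f(x_3) = -0.000891

0.701575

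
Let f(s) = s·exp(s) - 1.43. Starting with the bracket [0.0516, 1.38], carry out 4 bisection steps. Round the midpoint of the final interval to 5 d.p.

0.67429

f(0.051600) = -1.375668, f(1.380000) = 4.055364 (opposite signs)
step 1: m = 0.715800, f(m) = 0.034400 > 0 → root in [0.051600, 0.715800]
step 2: m = 0.383700, f(m) = -0.866842 < 0 → root in [0.383700, 0.715800]
step 3: m = 0.549750, f(m) = -0.477382 < 0 → root in [0.549750, 0.715800]
step 4: m = 0.632775, f(m) = -0.238593 < 0 → root in [0.632775, 0.715800]
Midpoint of [0.632775, 0.715800] = 0.674287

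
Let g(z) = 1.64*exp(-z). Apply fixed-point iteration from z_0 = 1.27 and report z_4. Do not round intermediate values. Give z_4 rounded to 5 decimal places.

0.91573

z_1 = g(1.270000) = 0.460564
z_2 = g(0.460564) = 1.034722
z_3 = g(1.034722) = 0.582733
z_4 = g(0.582733) = 0.915727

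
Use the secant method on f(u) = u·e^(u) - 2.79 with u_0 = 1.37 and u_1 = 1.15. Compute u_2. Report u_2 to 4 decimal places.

Secant update: u_(k+1) = u_k − f(u_k)·(u_k − u_(k-1))/(f(u_k) − f(u_(k-1))).
f(u_0) = 2.601430, f(u_1) = 0.841922
u_2 = 1.150000 - (0.841922)·(1.150000 - 1.370000)/(0.841922 - (2.601430)) = 1.044730; f(u_2) = 0.179784

1.0447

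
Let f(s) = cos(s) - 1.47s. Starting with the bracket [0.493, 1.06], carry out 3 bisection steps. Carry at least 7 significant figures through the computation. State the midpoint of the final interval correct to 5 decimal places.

0.59931

f(0.493000) = 0.156207, f(1.060000) = -1.069328 (opposite signs)
step 1: m = 0.776500, f(m) = -0.428084 < 0 → root in [0.493000, 0.776500]
step 2: m = 0.634750, f(m) = -0.127863 < 0 → root in [0.493000, 0.634750]
step 3: m = 0.563875, f(m) = 0.016294 > 0 → root in [0.563875, 0.634750]
Midpoint of [0.563875, 0.634750] = 0.599312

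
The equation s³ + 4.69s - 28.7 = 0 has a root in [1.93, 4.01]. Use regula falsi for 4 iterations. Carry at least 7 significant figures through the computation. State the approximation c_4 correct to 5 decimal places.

2.54548

f(1.930000) = -12.459243, f(4.010000) = 54.588101
step 1: c = 2.316521, f(c) = -5.404435 < 0 → new bracket [2.316521, 4.010000]
step 2: c = 2.469079, f(c) = -2.067658 < 0 → new bracket [2.469079, 4.010000]
step 3: c = 2.525315, f(c) = -0.751803 < 0 → new bracket [2.525315, 4.010000]
step 4: c = 2.545484, f(c) = -0.268237 < 0 → new bracket [2.545484, 4.010000]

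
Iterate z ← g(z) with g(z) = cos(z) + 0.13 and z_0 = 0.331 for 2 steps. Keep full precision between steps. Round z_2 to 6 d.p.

0.605101

z_1 = g(0.331000) = 1.075718
z_2 = g(1.075718) = 0.605101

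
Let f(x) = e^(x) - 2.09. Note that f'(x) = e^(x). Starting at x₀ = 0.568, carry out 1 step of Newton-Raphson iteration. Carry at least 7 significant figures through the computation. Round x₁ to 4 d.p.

Newton update: x ← x − f(x)/f'(x).
x_0 = 0.568000: f = -0.325266, f' = 1.764734 → x_1 = 0.568000 - (-0.325266)/(1.764734) = 0.752314

0.7523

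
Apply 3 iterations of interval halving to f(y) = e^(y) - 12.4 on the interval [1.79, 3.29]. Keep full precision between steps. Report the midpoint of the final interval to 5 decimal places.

2.44625

f(1.790000) = -6.410548, f(3.290000) = 14.442864 (opposite signs)
step 1: m = 2.540000, f(m) = 0.279671 > 0 → root in [1.790000, 2.540000]
step 2: m = 2.165000, f(m) = -3.685398 < 0 → root in [2.165000, 2.540000]
step 3: m = 2.352500, f(m) = -1.888184 < 0 → root in [2.352500, 2.540000]
Midpoint of [2.352500, 2.540000] = 2.446250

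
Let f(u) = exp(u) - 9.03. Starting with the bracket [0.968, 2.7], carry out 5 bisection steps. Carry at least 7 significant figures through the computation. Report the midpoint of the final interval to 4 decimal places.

2.1858

f(0.968000) = -6.397326, f(2.700000) = 5.849732 (opposite signs)
step 1: m = 1.834000, f(m) = -2.771128 < 0 → root in [1.834000, 2.700000]
step 2: m = 2.267000, f(m) = 0.620406 > 0 → root in [1.834000, 2.267000]
step 3: m = 2.050500, f(m) = -1.258214 < 0 → root in [2.050500, 2.267000]
step 4: m = 2.158750, f(m) = -0.369694 < 0 → root in [2.158750, 2.267000]
step 5: m = 2.212875, f(m) = 0.111962 > 0 → root in [2.158750, 2.212875]
Midpoint of [2.158750, 2.212875] = 2.185813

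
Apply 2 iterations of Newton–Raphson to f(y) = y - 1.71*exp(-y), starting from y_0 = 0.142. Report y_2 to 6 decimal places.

0.779931

Newton update: y ← y − f(y)/f'(y).
f'(y) = 1 + 1.71*exp(-y)
y_0 = 0.142000: f = -1.341632, f' = 2.483632 → y_1 = 0.142000 - (-1.341632)/(2.483632) = 0.682190
y_1 = 0.682190: f = -0.182231, f' = 1.864420 → y_2 = 0.682190 - (-0.182231)/(1.864420) = 0.779931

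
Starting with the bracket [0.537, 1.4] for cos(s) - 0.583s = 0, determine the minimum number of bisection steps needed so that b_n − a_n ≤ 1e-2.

7

Initial width b − a = 1.4 − 0.537 = 0.863000.
After n steps the width is (b−a)/2^n; need (b−a)/2^n ≤ 1e-2.
So n ≥ log₂(0.863000/1e-2) = log₂(86.3000) ≈ 6.4313.
Hence n = 7.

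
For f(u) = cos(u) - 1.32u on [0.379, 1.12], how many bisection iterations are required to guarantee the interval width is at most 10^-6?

Initial width b − a = 1.12 − 0.379 = 0.741000.
After n steps the width is (b−a)/2^n; need (b−a)/2^n ≤ 10^-6.
So n ≥ log₂(0.741000/10^-6) = log₂(741000.0000) ≈ 19.4991.
Hence n = 20.

20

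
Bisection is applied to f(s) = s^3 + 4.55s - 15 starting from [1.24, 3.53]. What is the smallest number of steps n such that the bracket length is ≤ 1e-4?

15

Initial width b − a = 3.53 − 1.24 = 2.290000.
After n steps the width is (b−a)/2^n; need (b−a)/2^n ≤ 1e-4.
So n ≥ log₂(2.290000/1e-4) = log₂(22900.0000) ≈ 14.4831.
Hence n = 15.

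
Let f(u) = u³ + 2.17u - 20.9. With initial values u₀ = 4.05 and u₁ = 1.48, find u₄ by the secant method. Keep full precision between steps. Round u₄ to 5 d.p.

2.44821

f(u_0) = 54.318625, f(u_1) = -14.446608
u_2 = 1.480000 - (-14.446608)·(1.480000 - 4.050000)/(-14.446608 - (54.318625)) = 2.019921; f(u_2) = -8.275333
u_3 = 2.019921 - (-8.275333)·(2.019921 - 1.480000)/(-8.275333 - (-14.446608)) = 2.743924; f(u_3) = 5.713652
u_4 = 2.743924 - (5.713652)·(2.743924 - 2.019921)/(5.713652 - (-8.275333)) = 2.448213; f(u_4) = -0.913413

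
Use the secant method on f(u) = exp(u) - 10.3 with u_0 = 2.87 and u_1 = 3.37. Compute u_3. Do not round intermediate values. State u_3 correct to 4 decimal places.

Secant update: u_(k+1) = u_k − f(u_k)·(u_k − u_(k-1))/(f(u_k) − f(u_(k-1))).
f(u_0) = 7.337018, f(u_1) = 18.778527
u_2 = 3.370000 - (18.778527)·(3.370000 - 2.870000)/(18.778527 - (7.337018)) = 2.549368; f(u_2) = 2.499018
u_3 = 2.549368 - (2.499018)·(2.549368 - 3.370000)/(2.499018 - (18.778527)) = 2.423396; f(u_3) = 0.984113

2.4234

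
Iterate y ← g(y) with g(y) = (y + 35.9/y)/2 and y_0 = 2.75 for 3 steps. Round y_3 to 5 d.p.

5.99595

y_1 = g(2.750000) = 7.902273
y_2 = g(7.902273) = 6.222635
y_3 = g(6.222635) = 5.995948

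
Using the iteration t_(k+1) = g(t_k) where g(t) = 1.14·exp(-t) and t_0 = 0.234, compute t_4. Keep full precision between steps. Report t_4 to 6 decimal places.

t_1 = g(0.234000) = 0.902152
t_2 = g(0.902152) = 0.462493
t_3 = g(0.462493) = 0.717872
t_4 = g(0.717872) = 0.556080

0.556080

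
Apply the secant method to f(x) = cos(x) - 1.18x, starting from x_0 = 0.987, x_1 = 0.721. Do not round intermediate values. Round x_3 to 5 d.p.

0.66627

f(x_0) = -0.613465, f(x_1) = -0.099634
x_2 = 0.721000 - (-0.099634)·(0.721000 - 0.987000)/(-0.099634 - (-0.613465)) = 0.669421; f(x_2) = -0.005736
x_3 = 0.669421 - (-0.005736)·(0.669421 - 0.721000)/(-0.005736 - (-0.099634)) = 0.666270; f(x_3) = -0.000067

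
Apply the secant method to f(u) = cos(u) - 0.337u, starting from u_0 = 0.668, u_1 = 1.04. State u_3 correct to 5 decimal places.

f(u_0) = 0.559946, f(u_1) = 0.155740
u_2 = 1.040000 - (0.155740)·(1.040000 - 0.668000)/(0.155740 - (0.559946)) = 1.183331; f(u_2) = -0.020940
u_3 = 1.183331 - (-0.020940)·(1.183331 - 1.040000)/(-0.020940 - (0.155740)) = 1.166344; f(u_3) = 0.000458

1.16634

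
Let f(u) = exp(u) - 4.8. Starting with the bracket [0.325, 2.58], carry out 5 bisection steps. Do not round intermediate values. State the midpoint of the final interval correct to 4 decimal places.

1.5582

f(0.325000) = -3.415969, f(2.580000) = 8.397138 (opposite signs)
step 1: m = 1.452500, f(m) = -0.526214 < 0 → root in [1.452500, 2.580000]
step 2: m = 2.016250, f(m) = 2.710109 > 0 → root in [1.452500, 2.016250]
step 3: m = 1.734375, f(m) = 0.865386 > 0 → root in [1.452500, 1.734375]
step 4: m = 1.593438, f(m) = 0.120635 > 0 → root in [1.452500, 1.593438]
step 5: m = 1.522969, f(m) = -0.214181 < 0 → root in [1.522969, 1.593438]
Midpoint of [1.522969, 1.593438] = 1.558203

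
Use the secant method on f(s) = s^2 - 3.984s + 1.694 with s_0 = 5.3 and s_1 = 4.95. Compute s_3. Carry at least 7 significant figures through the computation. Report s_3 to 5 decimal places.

3.62370

f(s_0) = 8.668800, f(s_1) = 6.475700
s_2 = 4.950000 - (6.475700)·(4.950000 - 5.300000)/(6.475700 - (8.668800)) = 3.916534; f(s_2) = 1.429766
s_3 = 3.916534 - (1.429766)·(3.916534 - 4.950000)/(1.429766 - (6.475700)) = 3.623701; f(s_3) = 0.388384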